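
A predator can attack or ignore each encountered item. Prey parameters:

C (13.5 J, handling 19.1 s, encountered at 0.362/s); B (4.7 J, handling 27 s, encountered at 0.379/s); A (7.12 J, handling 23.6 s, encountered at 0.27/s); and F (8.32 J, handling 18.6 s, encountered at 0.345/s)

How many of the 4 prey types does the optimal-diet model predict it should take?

1

Rank by E/h (J/s): C 0.707, F 0.447, A 0.302, B 0.174. Include each in turn until the next type's E/h falls below the running intake rate.
Rate on top 1: 0.6175. F: 0.447 < 0.6175 → exclude; stop.
Optimal diet: C — 1 of 4 types.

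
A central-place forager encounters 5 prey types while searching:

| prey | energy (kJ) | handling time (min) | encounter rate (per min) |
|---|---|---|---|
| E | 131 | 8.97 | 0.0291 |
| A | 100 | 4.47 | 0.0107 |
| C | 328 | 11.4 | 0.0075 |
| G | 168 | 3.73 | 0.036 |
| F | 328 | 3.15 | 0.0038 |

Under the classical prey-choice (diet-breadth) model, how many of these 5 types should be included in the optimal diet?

Rank by E/h (kJ/min): F 104, G 45, C 28.8, A 22.4, E 14.6. Include each in turn until the next type's E/h falls below the running intake rate.
Rate on top 1: 1.232. G: 45 > 1.232 → include.
Rate on top 2: 6.364. C: 28.8 > 6.364 → include.
Rate on top 3: 7.919. A: 22.4 > 7.919 → include.
Rate on top 4: 8.459. E: 14.6 > 8.459 → include.
Optimal diet: F, G, C, A, E — 5 of 5 types.

5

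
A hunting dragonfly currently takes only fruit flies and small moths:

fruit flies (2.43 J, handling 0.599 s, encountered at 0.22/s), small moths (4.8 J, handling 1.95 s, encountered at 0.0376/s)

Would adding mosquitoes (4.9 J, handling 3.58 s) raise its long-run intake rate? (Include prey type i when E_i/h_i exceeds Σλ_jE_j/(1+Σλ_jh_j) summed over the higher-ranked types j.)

Yes

On fruit flies and small moths alone, R = ΣλE/(1+Σλh) = 0.7151/1.205 = 0.5934 J/s.
Profitability of mosquitoes: 4.9/3.58 = 1.369 J/s.
Since 1.369 > R, including mosquitoes increases the long-run rate.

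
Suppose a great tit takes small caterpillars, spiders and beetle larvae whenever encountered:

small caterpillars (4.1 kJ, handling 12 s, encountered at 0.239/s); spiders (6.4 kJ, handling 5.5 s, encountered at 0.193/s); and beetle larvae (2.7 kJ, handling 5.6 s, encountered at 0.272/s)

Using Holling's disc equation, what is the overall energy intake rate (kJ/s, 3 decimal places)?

R = (0.239×4.1 + 0.193×6.4 + 0.272×2.7) / (1 + 0.239×12 + 0.193×5.5 + 0.272×5.6) = 2.95/6.453 = 0.4571 kJ/s.

0.457 kJ/s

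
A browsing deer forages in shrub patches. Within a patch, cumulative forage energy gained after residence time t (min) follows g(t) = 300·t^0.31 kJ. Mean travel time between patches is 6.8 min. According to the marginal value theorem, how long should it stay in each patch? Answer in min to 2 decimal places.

By the marginal value theorem, leave when the instantaneous gain rate g'(t) equals the habitat-wide average g(t)/(T + t).
g'(t) = 0.31·300·t^-0.69. Setting 0.31·300·t^-0.69 = 300·t^0.31/(6.8+t) gives 0.31(6.8+t) = t, so 0.69·t = 0.31×6.8.
t* = 0.31×6.8/0.69 = 3.055 min.

3.06 min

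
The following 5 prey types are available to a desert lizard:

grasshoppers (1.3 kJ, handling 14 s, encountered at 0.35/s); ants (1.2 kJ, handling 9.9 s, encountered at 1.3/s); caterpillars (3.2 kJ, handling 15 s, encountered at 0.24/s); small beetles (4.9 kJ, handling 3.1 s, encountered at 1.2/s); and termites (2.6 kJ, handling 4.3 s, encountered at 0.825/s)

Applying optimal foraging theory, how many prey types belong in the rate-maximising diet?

Rank by E/h (kJ/s): small beetles 1.58, termites 0.605, caterpillars 0.213, ants 0.121, grasshoppers 0.0929. Include each in turn until the next type's E/h falls below the running intake rate.
Rate on top 1: 1.246. termites: 0.605 < 1.246 → exclude; stop.
Optimal diet: small beetles — 1 of 5 types.

1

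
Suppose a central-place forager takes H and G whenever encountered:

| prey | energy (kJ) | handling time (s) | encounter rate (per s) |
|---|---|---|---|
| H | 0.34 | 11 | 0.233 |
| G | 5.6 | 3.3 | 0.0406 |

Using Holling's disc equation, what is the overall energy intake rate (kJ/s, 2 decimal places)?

Energy encountered per unit search time: 0.233×0.34 + 0.0406×5.6 = 0.3066 kJ/s.
Handling time per unit search time: 0.233×11 + 0.0406×3.3 = 2.697.
Rate = 0.3066/(1 + 2.697) = 0.08293 kJ/s.

0.08 kJ/s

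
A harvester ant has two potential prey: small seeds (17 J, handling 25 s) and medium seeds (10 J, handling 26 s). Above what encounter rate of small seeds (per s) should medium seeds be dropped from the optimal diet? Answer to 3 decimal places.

0.052 per s

The zero-one rule: include medium seeds iff E₂/h₂ > λE₁/(1+λh₁). Equality gives the switch point.
λE₁h₂ = E₂ + λE₂h₁ ⇒ λ = E₂/(E₁h₂ − E₂h₁) = 10/(442 − 250) = 0.05208 per s.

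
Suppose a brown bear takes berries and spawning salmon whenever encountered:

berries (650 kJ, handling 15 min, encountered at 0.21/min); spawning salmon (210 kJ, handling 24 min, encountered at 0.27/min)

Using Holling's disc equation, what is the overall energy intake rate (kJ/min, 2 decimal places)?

R = Σλ_iE_i / (1 + Σλ_ih_i)
Numerator: 0.21×650 + 0.27×210 = 193.2
Denominator: 1 + 0.21×15 + 0.27×24 = 10.63
R = 193.2/10.63 = 18.17 kJ/min

18.17 kJ/min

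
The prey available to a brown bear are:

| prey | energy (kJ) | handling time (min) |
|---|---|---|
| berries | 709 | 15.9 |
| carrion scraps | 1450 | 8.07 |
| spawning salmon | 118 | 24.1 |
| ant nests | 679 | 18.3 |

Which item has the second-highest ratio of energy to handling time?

berries

Profitability E/h (kJ/min): berries = 709/15.9 = 44.6, carrion scraps = 1450/8.07 = 180, spawning salmon = 118/24.1 = 4.9, ant nests = 679/18.3 = 37.1.
Ranked: carrion scraps > berries > ant nests > spawning salmon.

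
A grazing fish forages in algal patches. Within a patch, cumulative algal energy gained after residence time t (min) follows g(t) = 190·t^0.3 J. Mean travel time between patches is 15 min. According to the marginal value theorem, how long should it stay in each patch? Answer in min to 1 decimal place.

By the marginal value theorem, leave when the instantaneous gain rate g'(t) equals the habitat-wide average g(t)/(T + t).
g'(t) = 0.3·190·t^-0.7. Setting 0.3·190·t^-0.7 = 190·t^0.3/(15+t) gives 0.3(15+t) = t, so 0.70·t = 0.3×15.
t* = 0.3×15/0.70 = 6.429 min.

6.4 min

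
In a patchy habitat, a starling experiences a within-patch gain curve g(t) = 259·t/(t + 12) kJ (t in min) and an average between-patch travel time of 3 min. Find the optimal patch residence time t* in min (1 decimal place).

By the marginal value theorem, leave when the instantaneous gain rate g'(t) equals the habitat-wide average g(t)/(T + t).
g'(t) = 259·12/(t + 12)². Setting 259·12/(t+12)² = 259t/[(t+12)(3+t)] gives 12(3+t) = t(t+12), so t² = 12×3 = 36.
t* = √36 = 6 min.

6.0 min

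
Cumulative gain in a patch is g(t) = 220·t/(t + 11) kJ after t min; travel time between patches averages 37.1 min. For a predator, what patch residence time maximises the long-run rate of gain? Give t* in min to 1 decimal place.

By the marginal value theorem, leave when the instantaneous gain rate g'(t) equals the habitat-wide average g(t)/(T + t).
g'(t) = 220·11/(t + 11)². Setting 220·11/(t+11)² = 220t/[(t+11)(37.1+t)] gives 11(37.1+t) = t(t+11), so t² = 11×37.1 = 408.1.
t* = √408.1 = 20.2 min.

20.2 min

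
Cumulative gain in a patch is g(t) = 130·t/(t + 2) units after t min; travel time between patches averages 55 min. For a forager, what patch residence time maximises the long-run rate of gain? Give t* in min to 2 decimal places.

10.49 min

Optimal t* satisfies g'(t*) = g(t*)/(T + t*).
g'(t) = 130·2/(t + 2)². Setting 130·2/(t+2)² = 130t/[(t+2)(55+t)] gives 2(55+t) = t(t+2), so t² = 2×55 = 110.
t* = √110 = 10.49 min.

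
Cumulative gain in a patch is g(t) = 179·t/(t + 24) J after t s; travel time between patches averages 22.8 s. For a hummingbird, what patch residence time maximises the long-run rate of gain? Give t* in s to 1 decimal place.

23.4 s

By the marginal value theorem, leave when the instantaneous gain rate g'(t) equals the habitat-wide average g(t)/(T + t).
g'(t) = 179·24/(t + 24)². Setting 179·24/(t+24)² = 179t/[(t+24)(22.8+t)] gives 24(22.8+t) = t(t+24), so t² = 24×22.8 = 547.2.
t* = √547.2 = 23.39 s.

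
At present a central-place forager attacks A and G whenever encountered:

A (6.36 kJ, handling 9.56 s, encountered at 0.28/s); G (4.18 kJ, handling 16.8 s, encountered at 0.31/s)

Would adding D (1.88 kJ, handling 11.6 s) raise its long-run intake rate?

No

Intake rate on the current diet: R = (0.28×6.36 + 0.31×4.18) / (1 + 0.28×9.56 + 0.31×16.8) = 3.077/8.885 = 0.3463 kJ/s.
Profitability of D: 1.88/11.6 = 0.1621 kJ/s.
0.1621 < 0.3463, so adding D would lower the average — exclude it.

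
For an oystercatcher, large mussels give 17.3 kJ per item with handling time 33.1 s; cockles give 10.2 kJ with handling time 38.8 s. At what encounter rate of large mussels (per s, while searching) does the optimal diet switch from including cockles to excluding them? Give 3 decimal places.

At the threshold, the rate on large mussels alone equals the profitability of cockles: λ·17.3/(1 + λ·33.1) = 10.2/38.8 = 0.2629.
Rearranging, λ(17.3 − 0.2629×33.1) = 0.2629, so λ = 0.2629/8.598 = 0.03057 per s.

0.031 per s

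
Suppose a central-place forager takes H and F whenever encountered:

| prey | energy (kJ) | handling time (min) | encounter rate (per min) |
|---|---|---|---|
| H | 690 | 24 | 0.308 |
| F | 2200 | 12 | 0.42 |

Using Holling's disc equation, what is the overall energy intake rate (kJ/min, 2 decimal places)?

84.61 kJ/min

Energy encountered per unit search time: 0.308×690 + 0.42×2200 = 1137 kJ/min.
Handling time per unit search time: 0.308×24 + 0.42×12 = 12.43.
Rate = 1137/(1 + 12.43) = 84.61 kJ/min.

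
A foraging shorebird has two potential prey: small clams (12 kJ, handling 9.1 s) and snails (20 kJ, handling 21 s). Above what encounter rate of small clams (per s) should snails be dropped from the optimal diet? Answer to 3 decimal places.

At the threshold, the rate on small clams alone equals the profitability of snails: λ·12/(1 + λ·9.1) = 20/21 = 0.9524.
Rearranging, λ(12 − 0.9524×9.1) = 0.9524, so λ = 0.9524/3.333 = 0.2857 per s.

0.286 per s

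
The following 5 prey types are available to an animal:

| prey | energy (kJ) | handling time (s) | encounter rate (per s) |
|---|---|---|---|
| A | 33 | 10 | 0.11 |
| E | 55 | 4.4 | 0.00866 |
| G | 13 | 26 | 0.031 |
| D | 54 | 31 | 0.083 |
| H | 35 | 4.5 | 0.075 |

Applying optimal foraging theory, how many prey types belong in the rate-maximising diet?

3

Profitabilities (E/h, kJ/s): E 12.5, H 7.78, A 3.3, D 1.74, G 0.5. Add prey in this order while the next type's profitability exceeds the intake rate on those already taken.
Rate on top 1: 0.4588. H: 7.78 > 0.4588 → include.
Rate on top 2: 2.255. A: 3.3 > 2.255 → include.
Rate on top 3: 2.719. D: 1.74 < 2.719 → exclude; stop.
Optimal diet: E, H, A — 3 of 5 types.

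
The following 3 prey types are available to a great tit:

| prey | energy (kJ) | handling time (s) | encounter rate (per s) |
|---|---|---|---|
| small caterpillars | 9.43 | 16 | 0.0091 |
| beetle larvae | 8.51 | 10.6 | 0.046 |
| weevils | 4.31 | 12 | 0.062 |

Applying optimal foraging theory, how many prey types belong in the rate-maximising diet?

3

E/h in descending order: beetle larvae 0.803, small caterpillars 0.589, weevils 0.359 kJ/s. The optimal diet is the largest prefix of this list for which every included type satisfies E_i/h_i > R on the types above it.
Rate on top 1: 0.2631. small caterpillars: 0.589 > 0.2631 → include.
Rate on top 2: 0.2922. weevils: 0.359 > 0.2922 → include.
Optimal diet: beetle larvae, small caterpillars, weevils — 3 of 3 types.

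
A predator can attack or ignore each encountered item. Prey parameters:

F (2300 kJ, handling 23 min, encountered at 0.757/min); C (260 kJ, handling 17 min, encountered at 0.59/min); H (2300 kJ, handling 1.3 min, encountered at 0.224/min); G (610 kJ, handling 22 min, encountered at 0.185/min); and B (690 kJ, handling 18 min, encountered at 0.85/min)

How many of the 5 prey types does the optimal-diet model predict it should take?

E/h in descending order: H 1.77e+03, F 100, B 38.3, G 27.7, C 15.3 kJ/min. The optimal diet is the largest prefix of this list for which every included type satisfies E_i/h_i > R on the types above it.
Rate on top 1: 399. F: 100 < 399 → exclude; stop.
Optimal diet: H — 1 of 5 types.

1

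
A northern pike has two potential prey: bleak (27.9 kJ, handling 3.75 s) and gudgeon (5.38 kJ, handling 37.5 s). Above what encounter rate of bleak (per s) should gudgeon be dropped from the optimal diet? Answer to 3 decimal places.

At the threshold, the rate on bleak alone equals the profitability of gudgeon: λ·27.9/(1 + λ·3.75) = 5.38/37.5 = 0.1435.
Rearranging, λ(27.9 − 0.1435×3.75) = 0.1435, so λ = 0.1435/27.36 = 0.005243 per s.

0.005 per s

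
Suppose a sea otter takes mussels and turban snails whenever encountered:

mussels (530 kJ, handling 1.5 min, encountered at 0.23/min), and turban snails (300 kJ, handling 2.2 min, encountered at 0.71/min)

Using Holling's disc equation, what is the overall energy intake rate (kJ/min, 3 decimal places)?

115.205 kJ/min

R = Σλ_iE_i / (1 + Σλ_ih_i)
Numerator: 0.23×530 + 0.71×300 = 334.9
Denominator: 1 + 0.23×1.5 + 0.71×2.2 = 2.907
R = 334.9/2.907 = 115.2 kJ/min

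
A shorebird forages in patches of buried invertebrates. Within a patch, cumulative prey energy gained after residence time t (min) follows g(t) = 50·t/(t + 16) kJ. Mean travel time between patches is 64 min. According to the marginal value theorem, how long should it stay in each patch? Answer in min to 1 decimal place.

Optimal t* satisfies g'(t*) = g(t*)/(T + t*).
g'(t) = 50·16/(t + 16)². Setting 50·16/(t+16)² = 50t/[(t+16)(64+t)] gives 16(64+t) = t(t+16), so t² = 16×64 = 1024.
t* = √1024 = 32 min.

32.0 min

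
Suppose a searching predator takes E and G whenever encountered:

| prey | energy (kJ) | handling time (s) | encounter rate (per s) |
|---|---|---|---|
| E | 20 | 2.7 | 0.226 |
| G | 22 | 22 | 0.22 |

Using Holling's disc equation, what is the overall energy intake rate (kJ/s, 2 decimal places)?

1.45 kJ/s

R = Σλ_iE_i / (1 + Σλ_ih_i)
Numerator: 0.226×20 + 0.22×22 = 9.36
Denominator: 1 + 0.226×2.7 + 0.22×22 = 6.45
R = 9.36/6.45 = 1.451 kJ/s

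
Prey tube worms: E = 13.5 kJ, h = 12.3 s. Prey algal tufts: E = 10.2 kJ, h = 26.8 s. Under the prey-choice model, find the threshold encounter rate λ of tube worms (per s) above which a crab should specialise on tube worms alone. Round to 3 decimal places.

0.043 per s

Drop algal tufts once their profitability E₂/h₂ falls below the rate achievable on tube worms alone: E₂/h₂ = λE₁/(1 + λh₁).
Solve for λ: λE₁h₂ = E₂(1 + λh₁) → λ(E₁h₂ − E₂h₁) = E₂ → λ = E₂/(E₁h₂ − E₂h₁).
λ = 10.2/(13.5×26.8 − 10.2×12.3) = 10.2/236.3 = 0.04316 per s.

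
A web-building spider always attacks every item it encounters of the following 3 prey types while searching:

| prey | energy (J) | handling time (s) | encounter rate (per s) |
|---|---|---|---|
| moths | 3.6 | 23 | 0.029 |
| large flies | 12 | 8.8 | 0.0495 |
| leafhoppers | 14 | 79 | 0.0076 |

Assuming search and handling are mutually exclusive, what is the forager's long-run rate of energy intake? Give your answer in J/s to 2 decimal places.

0.30 J/s

R = Σλ_iE_i / (1 + Σλ_ih_i)
Numerator: 0.029×3.6 + 0.0495×12 + 0.0076×14 = 0.8048
Denominator: 1 + 0.029×23 + 0.0495×8.8 + 0.0076×79 = 2.703
R = 0.8048/2.703 = 0.2977 J/s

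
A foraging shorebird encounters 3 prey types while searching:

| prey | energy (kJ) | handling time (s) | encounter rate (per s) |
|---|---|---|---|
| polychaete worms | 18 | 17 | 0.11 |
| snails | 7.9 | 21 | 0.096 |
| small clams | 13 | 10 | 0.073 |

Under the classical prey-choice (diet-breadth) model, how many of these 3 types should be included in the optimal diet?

2

Profitabilities (E/h, kJ/s): small clams 1.3, polychaete worms 1.06, snails 0.376. Add prey in this order while the next type's profitability exceeds the intake rate on those already taken.
Rate on top 1: 0.5486. polychaete worms: 1.06 > 0.5486 → include.
Rate on top 2: 0.8136. snails: 0.376 < 0.8136 → exclude; stop.
Optimal diet: small clams, polychaete worms — 2 of 3 types.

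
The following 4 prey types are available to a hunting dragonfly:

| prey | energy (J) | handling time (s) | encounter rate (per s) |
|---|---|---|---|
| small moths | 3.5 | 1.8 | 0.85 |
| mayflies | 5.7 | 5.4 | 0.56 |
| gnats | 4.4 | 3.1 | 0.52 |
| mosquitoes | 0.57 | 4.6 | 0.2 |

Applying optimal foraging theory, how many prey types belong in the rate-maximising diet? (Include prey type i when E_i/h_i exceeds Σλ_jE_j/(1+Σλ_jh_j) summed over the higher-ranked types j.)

E/h in descending order: small moths 1.94, gnats 1.42, mayflies 1.06, mosquitoes 0.124 J/s. The optimal diet is the largest prefix of this list for which every included type satisfies E_i/h_i > R on the types above it.
Rate on top 1: 1.176. gnats: 1.42 > 1.176 → include.
Rate on top 2: 1.271. mayflies: 1.06 < 1.271 → exclude; stop.
Optimal diet: small moths, gnats — 2 of 4 types.

2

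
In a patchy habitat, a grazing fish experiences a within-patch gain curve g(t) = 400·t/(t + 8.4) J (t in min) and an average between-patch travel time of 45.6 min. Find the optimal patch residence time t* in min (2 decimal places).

By the marginal value theorem, leave when the instantaneous gain rate g'(t) equals the habitat-wide average g(t)/(T + t).
g'(t) = 400·8.4/(t + 8.4)². Setting 400·8.4/(t+8.4)² = 400t/[(t+8.4)(45.6+t)] gives 8.4(45.6+t) = t(t+8.4), so t² = 8.4×45.6 = 383.
t* = √383 = 19.57 min.

19.57 min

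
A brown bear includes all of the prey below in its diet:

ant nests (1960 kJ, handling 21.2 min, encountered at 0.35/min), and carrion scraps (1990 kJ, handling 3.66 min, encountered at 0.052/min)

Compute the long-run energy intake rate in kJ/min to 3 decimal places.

91.690 kJ/min

R = Σλ_iE_i / (1 + Σλ_ih_i)
Numerator: 0.35×1960 + 0.052×1990 = 789.5
Denominator: 1 + 0.35×21.2 + 0.052×3.66 = 8.61
R = 789.5/8.61 = 91.69 kJ/min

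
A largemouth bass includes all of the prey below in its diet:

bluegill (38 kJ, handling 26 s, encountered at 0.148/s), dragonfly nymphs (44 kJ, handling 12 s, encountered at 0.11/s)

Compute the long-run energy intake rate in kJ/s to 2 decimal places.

1.70 kJ/s

R = Σλ_iE_i / (1 + Σλ_ih_i)
Numerator: 0.148×38 + 0.11×44 = 10.46
Denominator: 1 + 0.148×26 + 0.11×12 = 6.168
R = 10.46/6.168 = 1.696 kJ/s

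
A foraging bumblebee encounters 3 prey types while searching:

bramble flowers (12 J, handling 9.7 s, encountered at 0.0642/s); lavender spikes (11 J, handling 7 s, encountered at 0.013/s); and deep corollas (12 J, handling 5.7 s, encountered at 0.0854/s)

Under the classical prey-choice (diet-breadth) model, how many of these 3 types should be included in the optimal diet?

Rank by E/h (J/s): deep corollas 2.11, lavender spikes 1.57, bramble flowers 1.24. Include each in turn until the next type's E/h falls below the running intake rate.
Rate on top 1: 0.6893. lavender spikes: 1.57 > 0.6893 → include.
Rate on top 2: 0.7402. bramble flowers: 1.24 > 0.7402 → include.
Optimal diet: deep corollas, lavender spikes, bramble flowers — 3 of 3 types.

3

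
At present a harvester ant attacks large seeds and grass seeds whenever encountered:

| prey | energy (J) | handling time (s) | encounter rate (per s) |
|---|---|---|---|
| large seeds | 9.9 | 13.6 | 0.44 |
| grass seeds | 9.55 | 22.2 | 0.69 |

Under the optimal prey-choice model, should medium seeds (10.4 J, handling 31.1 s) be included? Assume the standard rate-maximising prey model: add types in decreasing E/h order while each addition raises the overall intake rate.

Current rate: (0.44×9.9 + 0.69×9.55)/(1 + 0.44×13.6 + 0.69×22.2) = 0.4908 J/s.
Profitability of medium seeds: 10.4/31.1 = 0.3344 J/s.
0.3344 < 0.4908, so adding medium seeds would lower the average — exclude it.

No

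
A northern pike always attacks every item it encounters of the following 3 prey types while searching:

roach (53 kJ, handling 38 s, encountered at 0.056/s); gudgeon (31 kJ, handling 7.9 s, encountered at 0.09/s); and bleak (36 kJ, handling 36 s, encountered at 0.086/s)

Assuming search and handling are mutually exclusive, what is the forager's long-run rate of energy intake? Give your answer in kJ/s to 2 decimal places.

Energy encountered per unit search time: 0.056×53 + 0.09×31 + 0.086×36 = 8.854 kJ/s.
Handling time per unit search time: 0.056×38 + 0.09×7.9 + 0.086×36 = 5.935.
Rate = 8.854/(1 + 5.935) = 1.277 kJ/s.

1.28 kJ/s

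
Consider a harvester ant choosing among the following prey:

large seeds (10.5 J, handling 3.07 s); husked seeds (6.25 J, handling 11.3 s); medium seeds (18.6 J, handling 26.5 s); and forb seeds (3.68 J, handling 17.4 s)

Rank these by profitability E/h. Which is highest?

large seeds

In descending order of E/h:
large seeds: 10.5/3.07 = 3.42 J/s
medium seeds: 18.6/26.5 = 0.702 J/s
husked seeds: 6.25/11.3 = 0.553 J/s
forb seeds: 3.68/17.4 = 0.211 J/s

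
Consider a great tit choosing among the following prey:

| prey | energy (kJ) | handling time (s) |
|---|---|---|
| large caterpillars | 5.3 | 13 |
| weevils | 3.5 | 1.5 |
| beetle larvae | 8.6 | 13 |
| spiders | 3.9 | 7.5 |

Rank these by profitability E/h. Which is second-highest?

In descending order of E/h:
weevils: 3.5/1.5 = 2.33 kJ/s
beetle larvae: 8.6/13 = 0.662 kJ/s
spiders: 3.9/7.5 = 0.52 kJ/s
large caterpillars: 5.3/13 = 0.408 kJ/s

beetle larvae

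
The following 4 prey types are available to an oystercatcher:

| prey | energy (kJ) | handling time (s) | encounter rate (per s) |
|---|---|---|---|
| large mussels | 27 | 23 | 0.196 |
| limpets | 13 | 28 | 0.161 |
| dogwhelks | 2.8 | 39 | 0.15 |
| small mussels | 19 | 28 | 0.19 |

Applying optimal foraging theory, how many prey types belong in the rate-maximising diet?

1

Rank by E/h (kJ/s): large mussels 1.17, small mussels 0.679, limpets 0.464, dogwhelks 0.0718. Include each in turn until the next type's E/h falls below the running intake rate.
Rate on top 1: 0.9608. small mussels: 0.679 < 0.9608 → exclude; stop.
Optimal diet: large mussels — 1 of 4 types.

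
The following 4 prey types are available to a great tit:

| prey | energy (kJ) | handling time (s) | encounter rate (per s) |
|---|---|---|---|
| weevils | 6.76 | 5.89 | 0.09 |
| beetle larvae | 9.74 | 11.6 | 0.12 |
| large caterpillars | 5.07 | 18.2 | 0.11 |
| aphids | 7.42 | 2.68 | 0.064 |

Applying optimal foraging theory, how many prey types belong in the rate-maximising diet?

Rank by E/h (kJ/s): aphids 2.77, weevils 1.15, beetle larvae 0.84, large caterpillars 0.279. Include each in turn until the next type's E/h falls below the running intake rate.
Rate on top 1: 0.4054. weevils: 1.15 > 0.4054 → include.
Rate on top 2: 0.6366. beetle larvae: 0.84 > 0.6366 → include.
Rate on top 3: 0.728. large caterpillars: 0.279 < 0.728 → exclude; stop.
Optimal diet: aphids, weevils, beetle larvae — 3 of 4 types.

3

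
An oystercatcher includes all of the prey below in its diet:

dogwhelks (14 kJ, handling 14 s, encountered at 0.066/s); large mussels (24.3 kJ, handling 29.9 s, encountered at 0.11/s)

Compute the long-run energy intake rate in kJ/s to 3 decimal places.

0.690 kJ/s

R = Σλ_iE_i / (1 + Σλ_ih_i)
Numerator: 0.066×14 + 0.11×24.3 = 3.597
Denominator: 1 + 0.066×14 + 0.11×29.9 = 5.213
R = 3.597/5.213 = 0.69 kJ/s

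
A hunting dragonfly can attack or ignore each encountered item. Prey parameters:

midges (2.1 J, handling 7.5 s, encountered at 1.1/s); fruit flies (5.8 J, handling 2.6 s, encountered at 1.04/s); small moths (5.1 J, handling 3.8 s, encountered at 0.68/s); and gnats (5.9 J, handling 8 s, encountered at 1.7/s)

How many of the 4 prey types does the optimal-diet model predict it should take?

1

Rank by E/h (J/s): fruit flies 2.23, small moths 1.34, gnats 0.738, midges 0.28. Include each in turn until the next type's E/h falls below the running intake rate.
Rate on top 1: 1.629. small moths: 1.34 < 1.629 → exclude; stop.
Optimal diet: fruit flies — 1 of 4 types.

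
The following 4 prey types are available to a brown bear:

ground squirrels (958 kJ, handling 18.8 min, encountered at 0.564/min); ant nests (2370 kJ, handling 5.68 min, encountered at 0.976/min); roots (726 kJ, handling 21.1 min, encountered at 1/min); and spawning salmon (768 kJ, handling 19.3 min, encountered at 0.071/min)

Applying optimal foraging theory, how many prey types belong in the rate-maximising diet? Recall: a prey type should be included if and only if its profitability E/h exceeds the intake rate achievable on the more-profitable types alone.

Rank by E/h (kJ/min): ant nests 417, ground squirrels 51, spawning salmon 39.8, roots 34.4. Include each in turn until the next type's E/h falls below the running intake rate.
Rate on top 1: 353.5. ground squirrels: 51 < 353.5 → exclude; stop.
Optimal diet: ant nests — 1 of 4 types.

1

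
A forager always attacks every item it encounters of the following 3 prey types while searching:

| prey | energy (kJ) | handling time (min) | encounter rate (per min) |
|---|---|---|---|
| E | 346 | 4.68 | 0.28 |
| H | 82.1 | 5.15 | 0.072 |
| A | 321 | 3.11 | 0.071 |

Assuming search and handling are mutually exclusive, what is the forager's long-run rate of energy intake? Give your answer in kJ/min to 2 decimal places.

43.27 kJ/min

Energy encountered per unit search time: 0.28×346 + 0.072×82.1 + 0.071×321 = 125.6 kJ/min.
Handling time per unit search time: 0.28×4.68 + 0.072×5.15 + 0.071×3.11 = 1.902.
Rate = 125.6/(1 + 1.902) = 43.27 kJ/min.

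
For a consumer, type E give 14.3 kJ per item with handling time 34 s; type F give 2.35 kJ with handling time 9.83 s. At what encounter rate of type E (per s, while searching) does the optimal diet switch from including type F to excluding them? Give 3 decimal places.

The zero-one rule: include type F iff E₂/h₂ > λE₁/(1+λh₁). Equality gives the switch point.
λE₁h₂ = E₂ + λE₂h₁ ⇒ λ = E₂/(E₁h₂ − E₂h₁) = 2.35/(140.6 − 79.9) = 0.03873 per s.

0.039 per s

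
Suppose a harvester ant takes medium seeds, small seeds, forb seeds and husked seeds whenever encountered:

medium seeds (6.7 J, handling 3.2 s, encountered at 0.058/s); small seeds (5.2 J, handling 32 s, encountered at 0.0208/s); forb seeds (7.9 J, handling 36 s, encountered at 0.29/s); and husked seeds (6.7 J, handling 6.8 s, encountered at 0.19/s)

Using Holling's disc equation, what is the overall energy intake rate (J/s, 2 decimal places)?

0.30 J/s

R = (0.058×6.7 + 0.0208×5.2 + 0.29×7.9 + 0.19×6.7) / (1 + 0.058×3.2 + 0.0208×32 + 0.29×36 + 0.19×6.8) = 4.061/13.58 = 0.299 J/s.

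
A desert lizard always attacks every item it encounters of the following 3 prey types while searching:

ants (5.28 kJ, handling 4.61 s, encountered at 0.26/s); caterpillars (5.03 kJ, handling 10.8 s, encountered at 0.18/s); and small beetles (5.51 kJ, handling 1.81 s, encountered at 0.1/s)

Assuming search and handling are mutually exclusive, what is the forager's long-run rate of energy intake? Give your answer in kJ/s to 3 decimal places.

0.654 kJ/s

R = (0.26×5.28 + 0.18×5.03 + 0.1×5.51) / (1 + 0.26×4.61 + 0.18×10.8 + 0.1×1.81) = 2.829/4.324 = 0.6544 kJ/s.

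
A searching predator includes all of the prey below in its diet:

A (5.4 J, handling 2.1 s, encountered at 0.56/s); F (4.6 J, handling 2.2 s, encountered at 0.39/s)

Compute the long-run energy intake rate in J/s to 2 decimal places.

Energy encountered per unit search time: 0.56×5.4 + 0.39×4.6 = 4.818 J/s.
Handling time per unit search time: 0.56×2.1 + 0.39×2.2 = 2.034.
Rate = 4.818/(1 + 2.034) = 1.588 J/s.

1.59 J/s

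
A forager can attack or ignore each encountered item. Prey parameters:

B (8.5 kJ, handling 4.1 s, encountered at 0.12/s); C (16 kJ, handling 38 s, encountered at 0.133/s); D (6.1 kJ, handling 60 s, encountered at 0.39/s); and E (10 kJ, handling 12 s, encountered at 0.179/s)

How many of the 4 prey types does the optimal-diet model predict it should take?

Profitabilities (E/h, kJ/s): B 2.07, E 0.833, C 0.421, D 0.102. Add prey in this order while the next type's profitability exceeds the intake rate on those already taken.
Rate on top 1: 0.6836. E: 0.833 > 0.6836 → include.
Rate on top 2: 0.772. C: 0.421 < 0.772 → exclude; stop.
Optimal diet: B, E — 2 of 4 types.

2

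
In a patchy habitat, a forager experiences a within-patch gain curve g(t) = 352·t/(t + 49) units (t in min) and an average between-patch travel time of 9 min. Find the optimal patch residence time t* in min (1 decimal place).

Optimal t* satisfies g'(t*) = g(t*)/(T + t*).
g'(t) = 352·49/(t + 49)². Setting 352·49/(t+49)² = 352t/[(t+49)(9+t)] gives 49(9+t) = t(t+49), so t² = 49×9 = 441.
t* = √441 = 21 min.

21.0 min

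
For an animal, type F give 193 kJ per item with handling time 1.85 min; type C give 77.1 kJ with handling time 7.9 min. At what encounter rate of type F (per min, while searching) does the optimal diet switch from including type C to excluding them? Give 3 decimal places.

At the threshold, the rate on type F alone equals the profitability of type C: λ·193/(1 + λ·1.85) = 77.1/7.9 = 9.759.
Rearranging, λ(193 − 9.759×1.85) = 9.759, so λ = 9.759/174.9 = 0.05579 per min.

0.056 per min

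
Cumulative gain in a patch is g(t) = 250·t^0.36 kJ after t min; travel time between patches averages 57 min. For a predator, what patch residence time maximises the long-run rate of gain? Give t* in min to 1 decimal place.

32.1 min

By the marginal value theorem, leave when the instantaneous gain rate g'(t) equals the habitat-wide average g(t)/(T + t).
g'(t) = 0.36·250·t^-0.64. Setting 0.36·250·t^-0.64 = 250·t^0.36/(57+t) gives 0.36(57+t) = t, so 0.64·t = 0.36×57.
t* = 0.36×57/0.64 = 32.06 min.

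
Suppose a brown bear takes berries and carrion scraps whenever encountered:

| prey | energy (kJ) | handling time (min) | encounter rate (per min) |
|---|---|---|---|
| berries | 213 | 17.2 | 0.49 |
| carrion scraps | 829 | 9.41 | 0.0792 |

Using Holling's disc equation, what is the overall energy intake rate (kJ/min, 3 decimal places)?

16.713 kJ/min

R = (0.49×213 + 0.0792×829) / (1 + 0.49×17.2 + 0.0792×9.41) = 170/10.17 = 16.71 kJ/min.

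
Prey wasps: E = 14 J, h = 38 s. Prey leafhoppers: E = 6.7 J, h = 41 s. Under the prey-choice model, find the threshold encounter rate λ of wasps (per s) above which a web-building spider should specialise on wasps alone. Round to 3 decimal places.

Drop leafhoppers once their profitability E₂/h₂ falls below the rate achievable on wasps alone: E₂/h₂ = λE₁/(1 + λh₁).
Solve for λ: λE₁h₂ = E₂(1 + λh₁) → λ(E₁h₂ − E₂h₁) = E₂ → λ = E₂/(E₁h₂ − E₂h₁).
λ = 6.7/(14×41 − 6.7×38) = 6.7/319.4 = 0.02098 per s.

0.021 per s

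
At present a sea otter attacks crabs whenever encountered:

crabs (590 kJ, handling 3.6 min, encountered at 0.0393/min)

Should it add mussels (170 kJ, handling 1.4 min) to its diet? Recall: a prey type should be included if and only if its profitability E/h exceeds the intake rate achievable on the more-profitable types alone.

Intake rate on the current diet: R = (0.0393×590) / (1 + 0.0393×3.6) = 23.19/1.141 = 20.31 kJ/min.
mussels: E/h = 170/1.4 = 121.4 kJ/min.
Since 121.4 > R, including mussels increases the long-run rate.

Yes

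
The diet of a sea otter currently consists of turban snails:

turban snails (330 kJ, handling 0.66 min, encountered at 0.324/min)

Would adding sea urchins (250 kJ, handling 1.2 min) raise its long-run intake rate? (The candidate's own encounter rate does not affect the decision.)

Yes

On turban snails alone, R = ΣλE/(1+Σλh) = 106.9/1.214 = 88.08 kJ/min.
Profitability of sea urchins: 250/1.2 = 208.3 kJ/min.
208.3 > 88.08, so adding sea urchins raises the average — include it.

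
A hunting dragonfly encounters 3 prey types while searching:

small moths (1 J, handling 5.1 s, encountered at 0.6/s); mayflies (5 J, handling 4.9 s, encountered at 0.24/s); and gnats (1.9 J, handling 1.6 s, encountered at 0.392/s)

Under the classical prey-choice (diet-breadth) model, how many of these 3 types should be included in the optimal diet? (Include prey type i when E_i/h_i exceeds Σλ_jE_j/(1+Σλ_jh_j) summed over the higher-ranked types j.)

E/h in descending order: gnats 1.19, mayflies 1.02, small moths 0.196 J/s. The optimal diet is the largest prefix of this list for which every included type satisfies E_i/h_i > R on the types above it.
Rate on top 1: 0.4577. mayflies: 1.02 > 0.4577 → include.
Rate on top 2: 0.6938. small moths: 0.196 < 0.6938 → exclude; stop.
Optimal diet: gnats, mayflies — 2 of 3 types.

2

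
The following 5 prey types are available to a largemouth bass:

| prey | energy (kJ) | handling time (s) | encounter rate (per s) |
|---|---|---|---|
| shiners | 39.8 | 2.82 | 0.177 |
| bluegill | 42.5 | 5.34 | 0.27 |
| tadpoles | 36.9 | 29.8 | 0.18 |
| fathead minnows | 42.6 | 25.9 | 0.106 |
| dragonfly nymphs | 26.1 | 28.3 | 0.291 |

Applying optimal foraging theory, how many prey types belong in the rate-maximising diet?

Profitabilities (E/h, kJ/s): shiners 14.1, bluegill 7.96, fathead minnows 1.64, tadpoles 1.24, dragonfly nymphs 0.922. Add prey in this order while the next type's profitability exceeds the intake rate on those already taken.
Rate on top 1: 4.699. bluegill: 7.96 > 4.699 → include.
Rate on top 2: 6.297. fathead minnows: 1.64 < 6.297 → exclude; stop.
Optimal diet: shiners, bluegill — 2 of 5 types.

2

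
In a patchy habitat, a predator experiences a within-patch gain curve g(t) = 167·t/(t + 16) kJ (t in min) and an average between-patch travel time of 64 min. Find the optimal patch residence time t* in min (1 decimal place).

By the marginal value theorem, leave when the instantaneous gain rate g'(t) equals the habitat-wide average g(t)/(T + t).
g'(t) = 167·16/(t + 16)². Setting 167·16/(t+16)² = 167t/[(t+16)(64+t)] gives 16(64+t) = t(t+16), so t² = 16×64 = 1024.
t* = √1024 = 32 min.

32.0 min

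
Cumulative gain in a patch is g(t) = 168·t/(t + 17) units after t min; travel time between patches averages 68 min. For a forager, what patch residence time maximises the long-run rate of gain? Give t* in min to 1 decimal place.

34.0 min

Maximise g(t)/(T+t): set derivative to zero → g'(t)(T+t) = g(t).
g'(t) = 168·17/(t + 17)². Setting 168·17/(t+17)² = 168t/[(t+17)(68+t)] gives 17(68+t) = t(t+17), so t² = 17×68 = 1156.
t* = √1156 = 34 min.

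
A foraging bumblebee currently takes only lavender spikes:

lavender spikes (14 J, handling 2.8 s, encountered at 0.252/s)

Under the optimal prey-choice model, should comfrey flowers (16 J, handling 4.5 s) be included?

Intake rate on the current diet: R = (0.252×14) / (1 + 0.252×2.8) = 3.528/1.706 = 2.068 J/s.
comfrey flowers: E/h = 16/4.5 = 3.556 J/s.
Since 3.556 > R, including comfrey flowers increases the long-run rate.

Yes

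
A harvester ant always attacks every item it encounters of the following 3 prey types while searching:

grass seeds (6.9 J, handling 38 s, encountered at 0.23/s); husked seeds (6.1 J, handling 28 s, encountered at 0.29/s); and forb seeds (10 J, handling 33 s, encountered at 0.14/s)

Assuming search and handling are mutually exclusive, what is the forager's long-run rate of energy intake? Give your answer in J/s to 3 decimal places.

0.212 J/s

Energy encountered per unit search time: 0.23×6.9 + 0.29×6.1 + 0.14×10 = 4.756 J/s.
Handling time per unit search time: 0.23×38 + 0.29×28 + 0.14×33 = 21.48.
Rate = 4.756/(1 + 21.48) = 0.2116 J/s.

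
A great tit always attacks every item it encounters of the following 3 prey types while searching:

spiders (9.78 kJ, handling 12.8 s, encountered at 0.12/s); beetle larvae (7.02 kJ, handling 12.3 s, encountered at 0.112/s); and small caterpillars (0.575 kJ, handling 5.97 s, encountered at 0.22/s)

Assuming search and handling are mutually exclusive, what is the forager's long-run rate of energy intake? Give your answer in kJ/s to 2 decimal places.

R = Σλ_iE_i / (1 + Σλ_ih_i)
Numerator: 0.12×9.78 + 0.112×7.02 + 0.22×0.575 = 2.086
Denominator: 1 + 0.12×12.8 + 0.112×12.3 + 0.22×5.97 = 5.227
R = 2.086/5.227 = 0.3991 kJ/s

0.40 kJ/s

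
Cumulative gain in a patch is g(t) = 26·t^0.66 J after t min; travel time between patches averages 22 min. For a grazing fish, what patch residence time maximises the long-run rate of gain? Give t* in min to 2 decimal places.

Maximise g(t)/(T+t): set derivative to zero → g'(t)(T+t) = g(t).
g'(t) = 0.66·26·t^-0.34. Setting 0.66·26·t^-0.34 = 26·t^0.66/(22+t) gives 0.66(22+t) = t, so 0.34·t = 0.66×22.
t* = 0.66×22/0.34 = 42.71 min.

42.71 min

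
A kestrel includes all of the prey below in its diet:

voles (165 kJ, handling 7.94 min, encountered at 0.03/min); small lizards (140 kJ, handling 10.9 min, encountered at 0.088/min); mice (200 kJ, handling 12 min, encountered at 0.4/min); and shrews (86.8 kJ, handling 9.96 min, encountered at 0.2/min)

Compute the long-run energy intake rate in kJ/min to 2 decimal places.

Energy encountered per unit search time: 0.03×165 + 0.088×140 + 0.4×200 + 0.2×86.8 = 114.6 kJ/min.
Handling time per unit search time: 0.03×7.94 + 0.088×10.9 + 0.4×12 + 0.2×9.96 = 7.989.
Rate = 114.6/(1 + 7.989) = 12.75 kJ/min.

12.75 kJ/min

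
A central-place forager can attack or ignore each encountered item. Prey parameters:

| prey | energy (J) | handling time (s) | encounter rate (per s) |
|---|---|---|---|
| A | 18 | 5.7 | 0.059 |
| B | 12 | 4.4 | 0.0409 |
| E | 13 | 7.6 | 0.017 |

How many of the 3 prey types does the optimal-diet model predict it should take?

3

Rank by E/h (J/s): A 3.16, B 2.73, E 1.71. Include each in turn until the next type's E/h falls below the running intake rate.
Rate on top 1: 0.7947. B: 2.73 > 0.7947 → include.
Rate on top 2: 1.024. E: 1.71 > 1.024 → include.
Optimal diet: A, B, E — 3 of 3 types.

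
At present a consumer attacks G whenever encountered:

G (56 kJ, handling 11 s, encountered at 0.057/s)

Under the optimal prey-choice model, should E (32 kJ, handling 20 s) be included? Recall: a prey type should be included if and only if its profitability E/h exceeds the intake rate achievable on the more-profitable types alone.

Current rate: (0.057×56)/(1 + 0.057×11) = 1.962 kJ/s.
E: E/h = 32/20 = 1.6 kJ/s.
Since 1.6 < R, time spent handling E is better spent searching.

No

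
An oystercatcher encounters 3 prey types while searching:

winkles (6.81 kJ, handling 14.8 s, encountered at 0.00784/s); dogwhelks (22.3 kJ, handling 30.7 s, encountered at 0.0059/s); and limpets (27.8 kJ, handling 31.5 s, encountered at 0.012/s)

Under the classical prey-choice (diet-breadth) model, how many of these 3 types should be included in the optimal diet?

E/h in descending order: limpets 0.883, dogwhelks 0.726, winkles 0.46 kJ/s. The optimal diet is the largest prefix of this list for which every included type satisfies E_i/h_i > R on the types above it.
Rate on top 1: 0.2421. dogwhelks: 0.726 > 0.2421 → include.
Rate on top 2: 0.2984. winkles: 0.46 > 0.2984 → include.
Optimal diet: limpets, dogwhelks, winkles — 3 of 3 types.

3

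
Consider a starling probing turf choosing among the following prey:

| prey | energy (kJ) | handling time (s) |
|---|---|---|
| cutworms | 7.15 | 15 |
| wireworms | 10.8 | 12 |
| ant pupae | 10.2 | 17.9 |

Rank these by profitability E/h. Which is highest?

In descending order of E/h:
wireworms: 10.8/12 = 0.9 kJ/s
ant pupae: 10.2/17.9 = 0.57 kJ/s
cutworms: 7.15/15 = 0.477 kJ/s

wireworms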